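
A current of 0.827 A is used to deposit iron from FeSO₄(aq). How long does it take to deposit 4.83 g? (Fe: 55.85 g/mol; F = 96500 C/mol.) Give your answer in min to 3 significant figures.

n(Fe) = 4.83 / 55.85 = 0.08648 mol
Fe²⁺ + 2e⁻ → Fe, so n(e⁻) = 2 × 0.08648 = 0.1730 mol
Q = 0.1730 × 96500 = 16690 C
t = Q / I = 16690 / 0.827 = 20180 s = 336 min

336 min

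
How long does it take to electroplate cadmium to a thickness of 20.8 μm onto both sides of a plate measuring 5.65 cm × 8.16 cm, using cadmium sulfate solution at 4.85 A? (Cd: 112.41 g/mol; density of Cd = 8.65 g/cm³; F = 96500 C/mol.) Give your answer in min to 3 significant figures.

9.79 min

Plated area = 2 × 5.65 × 8.16 = 92.21 cm²
Volume = 92.21 × 20.8×10⁻⁴ cm = 0.1918 cm³
m(Cd) = 0.1918 × 8.65 = 1.659 g
n(Cd) = 1.659 / 112.41 = 0.01476 mol; n(e⁻) = 2 × 0.01476 = 0.02952 mol
Q = 0.02952 × 96500 = 2849 C
t = 2849 / 4.85 = 587.4 s = 9.79 min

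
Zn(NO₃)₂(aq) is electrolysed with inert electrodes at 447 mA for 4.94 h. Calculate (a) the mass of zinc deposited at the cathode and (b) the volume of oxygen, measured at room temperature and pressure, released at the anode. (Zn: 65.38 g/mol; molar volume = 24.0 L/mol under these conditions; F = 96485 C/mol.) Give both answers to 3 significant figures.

2.69 g Zn; 0.494 L O₂

Q = 0.447 × 17784 = 7949 C; n(e⁻) = 7949 / 96485 = 0.08239 mol
Cathode: Zn²⁺ + 2e⁻ → Zn → n(Zn) = 0.08239/2 = 0.04120 mol → 2.69 g
Anode: 2H₂O → O₂ + 4H⁺ + 4e⁻ → n(O₂) = 0.08239/4 = 0.02060 mol → 0.494 L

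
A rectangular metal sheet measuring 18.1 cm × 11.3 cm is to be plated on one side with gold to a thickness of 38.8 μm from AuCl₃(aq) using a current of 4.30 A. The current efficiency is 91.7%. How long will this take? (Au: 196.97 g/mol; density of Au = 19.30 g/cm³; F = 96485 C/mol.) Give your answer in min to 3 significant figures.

Plated area = 18.1 × 11.3 = 204.5 cm²
Volume = 204.5 × 38.8×10⁻⁴ cm = 0.7935 cm³
m(Au) = 0.7935 × 19.30 = 15.31 g
n(Au) = 15.31 / 196.97 = 0.07773 mol; n(e⁻) = 3 × 0.07773 = 0.2332 mol
Q = 0.2332 × 96485 / 0.917 = 24540 C
t = 24540 / 4.30 = 5707 s = 95.1 min

95.1 min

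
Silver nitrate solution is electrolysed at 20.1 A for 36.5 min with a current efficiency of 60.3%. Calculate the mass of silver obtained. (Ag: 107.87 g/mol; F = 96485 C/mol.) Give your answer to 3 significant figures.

Q = 20.1 × 2190 = 44020 C
n(e⁻) = 44020 / 96485 = 0.4562 mol
Ag⁺ + e⁻ → Ag, so theoretical m(Ag) = 0.4562 × 107.87 = 49.21 g
Actual mass = 60.3% × 49.21 = 29.7 g

29.7 g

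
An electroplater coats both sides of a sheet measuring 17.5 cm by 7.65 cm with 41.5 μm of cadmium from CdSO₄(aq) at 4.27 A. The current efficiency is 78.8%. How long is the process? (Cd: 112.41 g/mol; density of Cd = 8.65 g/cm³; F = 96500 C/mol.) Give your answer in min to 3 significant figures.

81.7 min

Plated area = 2 × 17.5 × 7.65 = 267.8 cm²
Volume = 267.8 × 41.5×10⁻⁴ cm = 1.111 cm³
m(Cd) = 1.111 × 8.65 = 9.610 g
n(Cd) = 9.610 / 112.41 = 0.08549 mol; n(e⁻) = 2 × 0.08549 = 0.1710 mol
Q = 0.1710 × 96500 / 0.788 = 20940 C
t = 20940 / 4.27 = 4904 s = 81.7 min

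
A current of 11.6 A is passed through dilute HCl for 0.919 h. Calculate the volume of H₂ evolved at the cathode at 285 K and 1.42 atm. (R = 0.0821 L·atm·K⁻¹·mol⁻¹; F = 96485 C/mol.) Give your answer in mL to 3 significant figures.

Q = 11.6 A × 3308.4 s = 38380 C
n(e⁻) = 38380 / 96485 = 0.3978 mol
2H⁺ + 2e⁻ → H₂, so n(H₂) = 0.3978 / 2 = 0.1989 mol
V = nRT/P = 0.1989 × 0.0821 × 285 / 1.42 = 3.277 L
= 3280 mL

3280 mL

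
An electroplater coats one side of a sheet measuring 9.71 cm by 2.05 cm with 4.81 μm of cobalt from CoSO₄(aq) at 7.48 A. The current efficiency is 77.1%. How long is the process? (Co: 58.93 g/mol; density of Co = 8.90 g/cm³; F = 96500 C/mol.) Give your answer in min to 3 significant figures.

0.807 min

Plated area = 9.71 × 2.05 = 19.91 cm²
Volume = 19.91 × 4.81×10⁻⁴ cm = 0.009577 cm³
m(Co) = 0.009577 × 8.90 = 0.08524 g
n(Co) = 0.08524 / 58.93 = 0.001446 mol; n(e⁻) = 2 × 0.001446 = 0.002892 mol
Q = 0.002892 × 96500 / 0.771 = 362.0 C
t = 362.0 / 7.48 = 48.40 s = 0.807 min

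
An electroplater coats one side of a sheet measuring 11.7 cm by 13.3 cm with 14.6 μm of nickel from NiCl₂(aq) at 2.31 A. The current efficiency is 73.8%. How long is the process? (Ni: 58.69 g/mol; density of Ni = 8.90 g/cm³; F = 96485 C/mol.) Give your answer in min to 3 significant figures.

65.0 min

Plated area = 11.7 × 13.3 = 155.6 cm²
Volume = 155.6 × 14.6×10⁻⁴ cm = 0.2272 cm³
m(Ni) = 0.2272 × 8.90 = 2.022 g
n(Ni) = 2.022 / 58.69 = 0.03445 mol; n(e⁻) = 2 × 0.03445 = 0.06890 mol
Q = 0.06890 × 96485 / 0.738 = 9008 C
t = 9008 / 2.31 = 3900 s = 65.0 min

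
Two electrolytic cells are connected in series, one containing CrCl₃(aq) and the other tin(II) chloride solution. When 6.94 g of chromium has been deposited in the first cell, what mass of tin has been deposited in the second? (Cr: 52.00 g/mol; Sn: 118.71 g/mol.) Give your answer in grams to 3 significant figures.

23.8 g

n(Cr) = 6.94 / 52.00 = 0.1335 mol
Cr³⁺ + 3e⁻ → Cr, so n(e⁻) = 3 × 0.1335 = 0.4005 mol
The cells are in series, so the same charge (and hence the same n(e⁻) = 0.4005 mol) passes through both.
Sn²⁺ + 2e⁻ → Sn, so n(Sn) = 0.4005 / 2 = 0.2003 mol
m(Sn) = 0.2003 × 118.71 = 23.8 g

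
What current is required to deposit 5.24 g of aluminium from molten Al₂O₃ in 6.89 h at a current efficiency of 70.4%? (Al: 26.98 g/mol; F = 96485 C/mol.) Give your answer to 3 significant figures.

3.22 A

n(Al) = 5.24 / 26.98 = 0.1942 mol
Al³⁺ + 3e⁻ → Al, so n(e⁻) = 3 × 0.1942 = 0.5826 mol
Q = 0.5826 × 96485 / 0.704 = 79850 C
I = Q / t = 79850 / 24804 s = 3.22 A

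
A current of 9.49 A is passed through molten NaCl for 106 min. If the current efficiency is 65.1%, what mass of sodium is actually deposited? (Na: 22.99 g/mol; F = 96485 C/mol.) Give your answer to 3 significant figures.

9.36 g

Q = 9.49 × 6360 = 60360 C
n(e⁻) = 60360 / 96485 = 0.6256 mol
Na⁺ + e⁻ → Na, so theoretical m(Na) = 0.6256 × 22.99 = 14.38 g
Actual mass = 65.1% × 14.38 = 9.36 g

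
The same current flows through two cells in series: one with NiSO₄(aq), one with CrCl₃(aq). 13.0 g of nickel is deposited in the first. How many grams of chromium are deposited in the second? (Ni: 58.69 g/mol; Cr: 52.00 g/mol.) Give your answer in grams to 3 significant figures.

7.68 g

n(Ni) = 13.0 / 58.69 = 0.2215 mol
Ni²⁺ + 2e⁻ → Ni, so n(e⁻) = 2 × 0.2215 = 0.4430 mol
In series, the same 0.4430 mol of electrons flows through the second cell.
Cr³⁺ + 3e⁻ → Cr, so n(Cr) = 0.4430 / 3 = 0.1477 mol
m(Cr) = 0.1477 × 52.00 = 7.68 g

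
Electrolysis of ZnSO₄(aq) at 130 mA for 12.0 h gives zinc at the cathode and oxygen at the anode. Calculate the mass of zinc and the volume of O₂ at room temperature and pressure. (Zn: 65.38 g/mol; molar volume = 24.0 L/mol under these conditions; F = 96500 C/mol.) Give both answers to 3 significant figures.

Q = 0.130 × 43200 = 5616 C; n(e⁻) = 5616 / 96500 = 0.05820 mol
Cathode: Zn²⁺ + 2e⁻ → Zn → n(Zn) = 0.05820/2 = 0.02910 mol → 1.90 g
Anode: 2H₂O → O₂ + 4H⁺ + 4e⁻ → n(O₂) = 0.05820/4 = 0.01455 mol → 0.349 L

1.90 g Zn; 0.349 L O₂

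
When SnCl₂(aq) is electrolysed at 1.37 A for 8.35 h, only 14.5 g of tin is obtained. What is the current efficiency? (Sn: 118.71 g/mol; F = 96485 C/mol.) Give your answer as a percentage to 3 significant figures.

Q = 1.37 × 30060 = 41180 C
n(e⁻) = 41180 / 96485 = 0.4268 mol
Sn²⁺ + 2e⁻ → Sn, so theoretical n(Sn) = 0.2134 mol → 25.33 g
Efficiency = 14.5 / 25.33 = 0.5724 = 57.2%

57.2%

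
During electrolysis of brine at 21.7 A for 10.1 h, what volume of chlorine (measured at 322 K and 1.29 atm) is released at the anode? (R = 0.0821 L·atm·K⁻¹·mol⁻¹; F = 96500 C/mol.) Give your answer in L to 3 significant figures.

83.8 L

Q = It = 21.7 × 36360 = 7.890×10^5 C
n(e⁻) = Q/F = 7.890×10^5/96500 = 8.176 mol
2Cl⁻ → Cl₂ + 2e⁻, so n(Cl₂) = 8.176 / 2 = 4.088 mol
V = nRT/P = 4.088 × 0.0821 × 322 / 1.29 = 83.78 L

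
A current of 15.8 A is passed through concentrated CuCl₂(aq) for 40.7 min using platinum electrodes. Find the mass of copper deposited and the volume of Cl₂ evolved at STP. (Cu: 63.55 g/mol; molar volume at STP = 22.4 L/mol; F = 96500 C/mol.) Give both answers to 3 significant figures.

12.7 g Cu; 4.48 L Cl₂

Q = 15.8 × 2442 = 38580 C; n(e⁻) = 38580 / 96500 = 0.3998 mol
Cathode: Cu²⁺ + 2e⁻ → Cu → n(Cu) = 0.3998/2 = 0.1999 mol → 12.7 g
Anode: 2Cl⁻ → Cl₂ + 2e⁻ → n(Cl₂) = 0.3998/2 = 0.1999 mol → 4.48 L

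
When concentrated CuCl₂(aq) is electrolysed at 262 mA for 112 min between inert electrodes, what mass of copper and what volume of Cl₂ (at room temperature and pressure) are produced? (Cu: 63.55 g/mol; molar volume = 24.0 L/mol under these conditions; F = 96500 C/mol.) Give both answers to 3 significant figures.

Q = 0.262 × 6720 = 1761 C; n(e⁻) = 1761 / 96500 = 0.01825 mol
Cathode: Cu²⁺ + 2e⁻ → Cu → n(Cu) = 0.01825/2 = 0.009125 mol → 0.580 g
Anode: 2Cl⁻ → Cl₂ + 2e⁻ → n(Cl₂) = 0.01825/2 = 0.009125 mol → 0.219 L

0.580 g Cu; 0.219 L Cl₂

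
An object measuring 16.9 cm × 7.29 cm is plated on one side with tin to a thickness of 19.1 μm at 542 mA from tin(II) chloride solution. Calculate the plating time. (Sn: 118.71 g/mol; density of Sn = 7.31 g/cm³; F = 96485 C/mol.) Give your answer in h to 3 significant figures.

Plated area = 16.9 × 7.29 = 123.2 cm²
Volume = 123.2 × 19.1×10⁻⁴ cm = 0.2353 cm³
m(Sn) = 0.2353 × 7.31 = 1.720 g
n(Sn) = 1.720 / 118.71 = 0.01449 mol; n(e⁻) = 2 × 0.01449 = 0.02898 mol
Q = 0.02898 × 96485 = 2796 C
t = 2796 / 0.542 = 5159 s = 1.43 h

1.43 h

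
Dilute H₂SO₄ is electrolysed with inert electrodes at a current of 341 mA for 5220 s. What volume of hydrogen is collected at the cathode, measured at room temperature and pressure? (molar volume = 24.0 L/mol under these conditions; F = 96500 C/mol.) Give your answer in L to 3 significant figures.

Q = 0.341 A × 5220 s = 1780 C
n(e⁻) = Q/F = 1780/96500 = 0.01845 mol
2H⁺ + 2e⁻ → H₂, so n(H₂) = 0.01845 / 2 = 0.009225 mol
V = 0.009225 × 24.0 = 0.2214 L

0.221 L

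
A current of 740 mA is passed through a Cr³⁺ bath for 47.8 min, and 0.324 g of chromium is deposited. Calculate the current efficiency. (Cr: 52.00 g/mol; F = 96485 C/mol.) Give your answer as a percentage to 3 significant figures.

Q = 0.740 × 2868 = 2122 C
n(e⁻) = 2122 / 96485 = 0.02199 mol
Cr³⁺ + 3e⁻ → Cr, so theoretical n(Cr) = 0.007330 mol → 0.3812 g
Efficiency = 0.324 / 0.3812 = 0.8499 = 85.0%

85.0%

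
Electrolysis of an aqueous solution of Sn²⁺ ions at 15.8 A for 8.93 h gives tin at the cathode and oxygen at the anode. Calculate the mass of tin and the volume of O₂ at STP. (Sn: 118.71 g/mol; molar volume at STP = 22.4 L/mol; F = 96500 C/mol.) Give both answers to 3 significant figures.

312 g Sn; 29.5 L O₂

Q = 15.8 × 32148 = 5.079×10^5 C; n(e⁻) = 5.079×10^5 / 96500 = 5.263 mol
Cathode: Sn²⁺ + 2e⁻ → Sn → n(Sn) = 5.263/2 = 2.632 mol → 312 g
Anode: 2H₂O → O₂ + 4H⁺ + 4e⁻ → n(O₂) = 5.263/4 = 1.316 mol → 29.5 L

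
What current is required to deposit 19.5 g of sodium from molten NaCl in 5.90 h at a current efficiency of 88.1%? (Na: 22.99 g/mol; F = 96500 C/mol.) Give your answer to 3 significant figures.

n(Na) = 19.5 / 22.99 = 0.8482 mol
Na⁺ + e⁻ → Na, so n(e⁻) = 0.8482 mol
Q = 0.8482 × 96500 / 0.881 = 92910 C
I = Q / t = 92910 / 21240 s = 4.37 A

4.37 A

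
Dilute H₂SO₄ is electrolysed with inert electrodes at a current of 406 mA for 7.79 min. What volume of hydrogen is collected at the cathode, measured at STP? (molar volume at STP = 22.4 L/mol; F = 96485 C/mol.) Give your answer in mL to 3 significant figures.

Charge passed = 0.406 × 467.4 = 189.8 C
Moles of electrons = 189.8 / 96485 = 0.001967 mol
2H⁺ + 2e⁻ → H₂, so n(H₂) = 0.001967 / 2 = 9.835×10^-4 mol
V = 9.835×10^-4 × 22.4 = 0.02203 L
= 22.0 mL

22.0 mL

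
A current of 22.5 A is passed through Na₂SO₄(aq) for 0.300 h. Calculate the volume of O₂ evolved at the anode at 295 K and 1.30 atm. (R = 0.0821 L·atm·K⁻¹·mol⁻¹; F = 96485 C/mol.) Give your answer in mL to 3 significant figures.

Charge passed = 22.5 × 1080 = 24300 C
Moles of electrons = 24300 / 96485 = 0.2519 mol
2H₂O → O₂ + 4H⁺ + 4e⁻, so n(O₂) = 0.2519 / 4 = 0.06298 mol
V = nRT/P = 0.06298 × 0.0821 × 295 / 1.30 = 1.173 L
= 1170 mL

1170 mL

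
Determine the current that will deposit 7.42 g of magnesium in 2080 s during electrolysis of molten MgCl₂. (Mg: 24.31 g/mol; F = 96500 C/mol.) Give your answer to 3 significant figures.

28.3 A

n(Mg) = 7.42 / 24.31 = 0.3052 mol
Mg²⁺ + 2e⁻ → Mg, so n(e⁻) = 2 × 0.3052 = 0.6104 mol
Q = 0.6104 × 96500 = 58900 C
I = Q / t = 58900 / 2080 s = 28.3 A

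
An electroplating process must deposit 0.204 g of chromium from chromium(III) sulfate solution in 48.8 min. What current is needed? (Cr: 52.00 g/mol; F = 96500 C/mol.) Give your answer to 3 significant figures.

0.388 A

n(Cr) = 0.204 / 52.00 = 0.003923 mol
Cr³⁺ + 3e⁻ → Cr, so n(e⁻) = 3 × 0.003923 = 0.01177 mol
Q = 0.01177 × 96500 = 1136 C
I = Q / t = 1136 / 2928 s = 0.388 A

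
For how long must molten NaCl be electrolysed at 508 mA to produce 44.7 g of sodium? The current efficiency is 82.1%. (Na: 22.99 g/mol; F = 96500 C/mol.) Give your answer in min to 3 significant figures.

n(Na) = 44.7 / 22.99 = 1.944 mol
Na⁺ + e⁻ → Na, so n(e⁻) = 1.944 mol
Q = 1.944 × 96500 / 0.821 = 2.285×10^5 C
t = Q / I = 2.285×10^5 / 0.508 = 4.498×10^5 s = 7500 min

7500 min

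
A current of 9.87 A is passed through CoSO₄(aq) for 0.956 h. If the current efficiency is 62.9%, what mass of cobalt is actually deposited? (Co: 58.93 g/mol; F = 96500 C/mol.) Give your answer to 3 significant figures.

Q = 9.87 × 3441.6 = 33970 C
n(e⁻) = 33970 / 96500 = 0.3520 mol
Co²⁺ + 2e⁻ → Co, so theoretical m(Co) = 0.1760 × 58.93 = 10.37 g
Actual mass = 62.9% × 10.37 = 6.52 g

6.52 g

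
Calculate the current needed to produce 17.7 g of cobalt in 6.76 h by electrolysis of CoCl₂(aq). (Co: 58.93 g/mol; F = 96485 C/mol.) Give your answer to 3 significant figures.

n(Co) = 17.7 / 58.93 = 0.3004 mol
Co²⁺ + 2e⁻ → Co, so n(e⁻) = 2 × 0.3004 = 0.6008 mol
Q = 0.6008 × 96485 = 57970 C
I = Q / t = 57970 / 24336 s = 2.38 A

2.38 A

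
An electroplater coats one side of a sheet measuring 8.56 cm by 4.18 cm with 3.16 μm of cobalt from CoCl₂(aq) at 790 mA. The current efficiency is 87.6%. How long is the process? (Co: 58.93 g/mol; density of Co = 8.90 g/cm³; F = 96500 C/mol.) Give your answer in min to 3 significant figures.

7.94 min

Plated area = 8.56 × 4.18 = 35.78 cm²
Volume = 35.78 × 3.16×10⁻⁴ cm = 0.01131 cm³
m(Co) = 0.01131 × 8.90 = 0.1007 g
n(Co) = 0.1007 / 58.93 = 0.001709 mol; n(e⁻) = 2 × 0.001709 = 0.003418 mol
Q = 0.003418 × 96500 / 0.876 = 376.5 C
t = 376.5 / 0.790 = 476.6 s = 7.94 min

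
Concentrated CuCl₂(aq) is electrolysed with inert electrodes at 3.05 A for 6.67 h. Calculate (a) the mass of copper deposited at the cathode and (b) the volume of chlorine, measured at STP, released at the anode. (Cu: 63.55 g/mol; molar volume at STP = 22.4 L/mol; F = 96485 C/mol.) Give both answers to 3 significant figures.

24.1 g Cu; 8.50 L Cl₂

Q = 3.05 × 24012 = 73240 C; n(e⁻) = 73240 / 96485 = 0.7591 mol
Cathode: Cu²⁺ + 2e⁻ → Cu → n(Cu) = 0.7591/2 = 0.3796 mol → 24.1 g
Anode: 2Cl⁻ → Cl₂ + 2e⁻ → n(Cl₂) = 0.7591/2 = 0.3796 mol → 8.50 L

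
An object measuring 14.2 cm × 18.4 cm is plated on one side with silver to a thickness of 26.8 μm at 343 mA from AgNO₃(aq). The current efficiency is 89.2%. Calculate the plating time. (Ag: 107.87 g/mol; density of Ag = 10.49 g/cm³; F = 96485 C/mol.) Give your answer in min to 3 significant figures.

358 min

Plated area = 14.2 × 18.4 = 261.3 cm²
Volume = 261.3 × 26.8×10⁻⁴ cm = 0.7003 cm³
m(Ag) = 0.7003 × 10.49 = 7.346 g
n(Ag) = 7.346 / 107.87 = 0.06810 mol; n(e⁻) = 0.06810 mol
Q = 0.06810 × 96485 / 0.892 = 7366 C
t = 7366 / 0.343 = 21480 s = 358 min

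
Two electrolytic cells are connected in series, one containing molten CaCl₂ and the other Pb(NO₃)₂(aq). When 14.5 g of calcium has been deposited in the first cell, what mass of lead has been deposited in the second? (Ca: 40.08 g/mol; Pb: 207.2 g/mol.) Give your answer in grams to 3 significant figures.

75.0 g

n(Ca) = 14.5 / 40.08 = 0.3618 mol
Ca²⁺ + 2e⁻ → Ca, so n(e⁻) = 2 × 0.3618 = 0.7236 mol
Since the cells are in series, n(e⁻) in the Pb cell is also 0.7236 mol.
Pb²⁺ + 2e⁻ → Pb, so n(Pb) = 0.7236 / 2 = 0.3618 mol
m(Pb) = 0.3618 × 207.2 = 75.0 g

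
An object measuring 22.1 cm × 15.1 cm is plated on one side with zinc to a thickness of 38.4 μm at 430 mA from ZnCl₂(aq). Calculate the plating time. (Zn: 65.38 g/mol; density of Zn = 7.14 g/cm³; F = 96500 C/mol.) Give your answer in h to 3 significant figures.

Plated area = 22.1 × 15.1 = 333.7 cm²
Volume = 333.7 × 38.4×10⁻⁴ cm = 1.281 cm³
m(Zn) = 1.281 × 7.14 = 9.146 g
n(Zn) = 9.146 / 65.38 = 0.1399 mol; n(e⁻) = 2 × 0.1399 = 0.2798 mol
Q = 0.2798 × 96500 = 27000 C
t = 27000 / 0.430 = 62790 s = 17.4 h

17.4 h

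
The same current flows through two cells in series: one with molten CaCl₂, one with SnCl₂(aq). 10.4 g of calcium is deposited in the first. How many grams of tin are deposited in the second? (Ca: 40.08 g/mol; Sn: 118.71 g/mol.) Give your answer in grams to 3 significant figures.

30.8 g

n(Ca) = 10.4 / 40.08 = 0.2595 mol
Ca²⁺ + 2e⁻ → Ca, so n(e⁻) = 2 × 0.2595 = 0.5190 mol
Same current for the same time ⇒ same n(e⁻) = 0.5190 mol in both cells.
Sn²⁺ + 2e⁻ → Sn, so n(Sn) = 0.5190 / 2 = 0.2595 mol
m(Sn) = 0.2595 × 118.71 = 30.8 g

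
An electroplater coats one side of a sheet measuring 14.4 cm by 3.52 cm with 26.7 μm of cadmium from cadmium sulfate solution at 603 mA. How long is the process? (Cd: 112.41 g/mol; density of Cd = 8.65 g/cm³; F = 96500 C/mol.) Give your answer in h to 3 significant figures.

0.926 h

Plated area = 14.4 × 3.52 = 50.69 cm²
Volume = 50.69 × 26.7×10⁻⁴ cm = 0.1353 cm³
m(Cd) = 0.1353 × 8.65 = 1.170 g
n(Cd) = 1.170 / 112.41 = 0.01041 mol; n(e⁻) = 2 × 0.01041 = 0.02082 mol
Q = 0.02082 × 96500 = 2009 C
t = 2009 / 0.603 = 3332 s = 0.926 h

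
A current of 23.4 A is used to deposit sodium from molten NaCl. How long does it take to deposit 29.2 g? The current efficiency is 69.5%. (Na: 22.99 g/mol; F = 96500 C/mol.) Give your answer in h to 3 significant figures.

2.09 h

n(Na) = 29.2 / 22.99 = 1.270 mol
Na⁺ + e⁻ → Na, so n(e⁻) = 1.270 mol
Q = 1.270 × 96500 / 0.695 = 1.763×10^5 C
t = Q / I = 1.763×10^5 / 23.4 = 7534 s = 2.09 h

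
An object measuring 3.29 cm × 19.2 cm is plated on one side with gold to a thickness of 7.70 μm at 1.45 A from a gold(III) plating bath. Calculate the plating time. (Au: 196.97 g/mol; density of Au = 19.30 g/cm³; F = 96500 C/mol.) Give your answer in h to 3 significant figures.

Plated area = 3.29 × 19.2 = 63.17 cm²
Volume = 63.17 × 7.70×10⁻⁴ cm = 0.04864 cm³
m(Au) = 0.04864 × 19.30 = 0.9388 g
n(Au) = 0.9388 / 196.97 = 0.004766 mol; n(e⁻) = 3 × 0.004766 = 0.01430 mol
Q = 0.01430 × 96500 = 1380 C
t = 1380 / 1.45 = 951.7 s = 0.264 h

0.264 h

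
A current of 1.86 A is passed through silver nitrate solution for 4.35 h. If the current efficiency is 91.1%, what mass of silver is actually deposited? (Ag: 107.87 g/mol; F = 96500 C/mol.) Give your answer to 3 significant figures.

29.7 g

Q = 1.86 × 15660 = 29130 C
n(e⁻) = 29130 / 96500 = 0.3019 mol
Ag⁺ + e⁻ → Ag, so theoretical m(Ag) = 0.3019 × 107.87 = 32.57 g
Actual mass = 91.1% × 32.57 = 29.7 g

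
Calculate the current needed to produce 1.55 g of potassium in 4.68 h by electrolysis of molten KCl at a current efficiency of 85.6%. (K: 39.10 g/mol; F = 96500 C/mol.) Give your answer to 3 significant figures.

n(K) = 1.55 / 39.10 = 0.03964 mol
K⁺ + e⁻ → K, so n(e⁻) = 0.03964 mol
Q = 0.03964 × 96500 / 0.856 = 4469 C
I = Q / t = 4469 / 16848 s = 0.265 A

0.265 A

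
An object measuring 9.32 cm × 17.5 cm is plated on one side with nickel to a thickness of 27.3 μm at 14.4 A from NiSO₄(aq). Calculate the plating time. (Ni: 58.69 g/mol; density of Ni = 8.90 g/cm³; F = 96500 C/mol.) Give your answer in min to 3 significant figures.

Plated area = 9.32 × 17.5 = 163.1 cm²
Volume = 163.1 × 27.3×10⁻⁴ cm = 0.4453 cm³
m(Ni) = 0.4453 × 8.90 = 3.963 g
n(Ni) = 3.963 / 58.69 = 0.06752 mol; n(e⁻) = 2 × 0.06752 = 0.1350 mol
Q = 0.1350 × 96500 = 13030 C
t = 13030 / 14.4 = 904.9 s = 15.1 min

15.1 min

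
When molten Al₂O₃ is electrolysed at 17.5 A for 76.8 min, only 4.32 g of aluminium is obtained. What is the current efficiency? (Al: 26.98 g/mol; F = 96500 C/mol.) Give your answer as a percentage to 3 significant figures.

57.5%

Q = 17.5 × 4608 = 80640 C
n(e⁻) = 80640 / 96500 = 0.8356 mol
Al³⁺ + 3e⁻ → Al, so theoretical n(Al) = 0.2785 mol → 7.514 g
Efficiency = 4.32 / 7.514 = 0.5749 = 57.5%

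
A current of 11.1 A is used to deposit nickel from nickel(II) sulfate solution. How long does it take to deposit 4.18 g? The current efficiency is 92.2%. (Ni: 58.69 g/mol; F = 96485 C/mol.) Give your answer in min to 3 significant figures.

n(Ni) = 4.18 / 58.69 = 0.07122 mol
Ni²⁺ + 2e⁻ → Ni, so n(e⁻) = 2 × 0.07122 = 0.1424 mol
Q = 0.1424 × 96485 / 0.922 = 14900 C
t = Q / I = 14900 / 11.1 = 1342 s = 22.4 min

22.4 min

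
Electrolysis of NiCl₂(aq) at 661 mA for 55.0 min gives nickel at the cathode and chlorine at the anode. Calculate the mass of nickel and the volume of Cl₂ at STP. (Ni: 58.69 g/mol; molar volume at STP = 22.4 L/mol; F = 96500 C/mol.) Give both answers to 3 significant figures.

0.663 g Ni; 0.253 L Cl₂

Q = 0.661 × 3300 = 2181 C; n(e⁻) = 2181 / 96500 = 0.02260 mol
Cathode: Ni²⁺ + 2e⁻ → Ni → n(Ni) = 0.02260/2 = 0.01130 mol → 0.663 g
Anode: 2Cl⁻ → Cl₂ + 2e⁻ → n(Cl₂) = 0.02260/2 = 0.01130 mol → 0.253 L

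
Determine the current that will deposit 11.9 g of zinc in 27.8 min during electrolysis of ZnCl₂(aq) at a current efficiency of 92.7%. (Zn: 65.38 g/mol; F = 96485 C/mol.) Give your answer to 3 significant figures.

22.7 A

n(Zn) = 11.9 / 65.38 = 0.1820 mol
Zn²⁺ + 2e⁻ → Zn, so n(e⁻) = 2 × 0.1820 = 0.3640 mol
Q = 0.3640 × 96485 / 0.927 = 37890 C
I = Q / t = 37890 / 1668 s = 22.7 A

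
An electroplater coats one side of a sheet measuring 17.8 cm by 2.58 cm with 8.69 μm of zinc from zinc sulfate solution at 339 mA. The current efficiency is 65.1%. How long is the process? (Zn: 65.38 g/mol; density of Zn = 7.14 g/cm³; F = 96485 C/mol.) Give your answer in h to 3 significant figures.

1.06 h

Plated area = 17.8 × 2.58 = 45.92 cm²
Volume = 45.92 × 8.69×10⁻⁴ cm = 0.03990 cm³
m(Zn) = 0.03990 × 7.14 = 0.2849 g
n(Zn) = 0.2849 / 65.38 = 0.004358 mol; n(e⁻) = 2 × 0.004358 = 0.008716 mol
Q = 0.008716 × 96485 / 0.651 = 1292 C
t = 1292 / 0.339 = 3811 s = 1.06 h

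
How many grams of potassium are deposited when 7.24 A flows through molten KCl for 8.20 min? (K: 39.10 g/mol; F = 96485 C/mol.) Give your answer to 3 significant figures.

Q = 7.24 A × 492 s = 3562 C
n(e⁻) = Q/F = 3562/96485 = 0.03692 mol
K⁺ + e⁻ → K, so n(K) = 0.03692 mol
m = 0.03692 × 39.10 = 1.44 g

1.44 g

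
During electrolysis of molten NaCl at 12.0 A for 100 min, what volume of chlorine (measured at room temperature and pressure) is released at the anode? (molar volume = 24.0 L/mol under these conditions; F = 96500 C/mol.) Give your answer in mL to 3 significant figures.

8950 mL

Charge passed = 12.0 × 6000 = 72000 C
n(e⁻) = 72000 / 96500 = 0.7461 mol
2Cl⁻ → Cl₂ + 2e⁻, so n(Cl₂) = 0.7461 / 2 = 0.3731 mol
V = 0.3731 × 24.0 = 8.954 L
= 8950 mL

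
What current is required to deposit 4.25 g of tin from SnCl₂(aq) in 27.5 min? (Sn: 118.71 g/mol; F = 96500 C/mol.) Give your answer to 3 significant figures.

n(Sn) = 4.25 / 118.71 = 0.03580 mol
Sn²⁺ + 2e⁻ → Sn, so n(e⁻) = 2 × 0.03580 = 0.07160 mol
Q = 0.07160 × 96500 = 6909 C
I = Q / t = 6909 / 1650 s = 4.19 A

4.19 A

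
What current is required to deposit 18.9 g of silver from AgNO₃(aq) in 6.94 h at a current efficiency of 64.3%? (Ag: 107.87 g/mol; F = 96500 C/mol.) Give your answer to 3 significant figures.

1.05 A

n(Ag) = 18.9 / 107.87 = 0.1752 mol
Ag⁺ + e⁻ → Ag, so n(e⁻) = 0.1752 mol
Q = 0.1752 × 96500 / 0.643 = 26290 C
I = Q / t = 26290 / 24984 s = 1.05 A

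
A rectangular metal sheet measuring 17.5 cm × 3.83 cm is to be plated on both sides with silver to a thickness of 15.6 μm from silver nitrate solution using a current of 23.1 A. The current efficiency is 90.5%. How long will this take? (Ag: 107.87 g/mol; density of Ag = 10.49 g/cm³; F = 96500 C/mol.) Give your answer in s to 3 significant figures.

Plated area = 2 × 17.5 × 3.83 = 134.1 cm²
Volume = 134.1 × 15.6×10⁻⁴ cm = 0.2092 cm³
m(Ag) = 0.2092 × 10.49 = 2.195 g
n(Ag) = 2.195 / 107.87 = 0.02035 mol; n(e⁻) = 0.02035 mol
Q = 0.02035 × 96500 / 0.905 = 2170 C
t = 2170 / 23.1 = 93.94 s

93.9 s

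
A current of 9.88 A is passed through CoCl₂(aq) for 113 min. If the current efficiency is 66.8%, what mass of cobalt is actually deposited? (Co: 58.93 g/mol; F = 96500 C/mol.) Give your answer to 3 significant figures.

13.7 g

Q = 9.88 × 6780 = 66990 C
n(e⁻) = 66990 / 96500 = 0.6942 mol
Co²⁺ + 2e⁻ → Co, so theoretical m(Co) = 0.3471 × 58.93 = 20.45 g
Actual mass = 66.8% × 20.45 = 13.7 g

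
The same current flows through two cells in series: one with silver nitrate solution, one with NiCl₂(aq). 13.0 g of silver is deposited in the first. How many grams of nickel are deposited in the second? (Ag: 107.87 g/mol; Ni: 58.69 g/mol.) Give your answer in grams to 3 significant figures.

3.54 g

n(Ag) = 13.0 / 107.87 = 0.1205 mol
Ag⁺ + e⁻ → Ag, so n(e⁻) = 0.1205 mol
In series, the same 0.1205 mol of electrons flows through the second cell.
Ni²⁺ + 2e⁻ → Ni, so n(Ni) = 0.1205 / 2 = 0.06025 mol
m(Ni) = 0.06025 × 58.69 = 3.54 g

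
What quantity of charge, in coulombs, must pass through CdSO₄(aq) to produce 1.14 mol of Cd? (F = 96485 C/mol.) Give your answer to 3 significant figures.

2.20×10^5 C

Cd²⁺ + 2e⁻ → Cd, so n(e⁻) = 2 × 1.14 = 2.280 mol
Q = 2.280 × 96485 = 2.200×10^5 C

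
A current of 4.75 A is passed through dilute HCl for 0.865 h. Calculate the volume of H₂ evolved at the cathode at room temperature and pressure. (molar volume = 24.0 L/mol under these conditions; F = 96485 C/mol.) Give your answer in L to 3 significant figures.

Charge passed = 4.75 × 3114 = 14790 C
n(e⁻) = 14790 / 96485 = 0.1533 mol
2H⁺ + 2e⁻ → H₂, so n(H₂) = 0.1533 / 2 = 0.07665 mol
V = 0.07665 × 24.0 = 1.840 L

1.84 L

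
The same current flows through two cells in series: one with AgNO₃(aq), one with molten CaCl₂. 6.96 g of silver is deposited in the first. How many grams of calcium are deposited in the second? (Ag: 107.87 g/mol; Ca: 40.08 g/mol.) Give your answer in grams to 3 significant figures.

n(Ag) = 6.96 / 107.87 = 0.06452 mol
Ag⁺ + e⁻ → Ag, so n(e⁻) = 0.06452 mol
Same current for the same time ⇒ same n(e⁻) = 0.06452 mol in both cells.
Ca²⁺ + 2e⁻ → Ca, so n(Ca) = 0.06452 / 2 = 0.03226 mol
m(Ca) = 0.03226 × 40.08 = 1.29 g

1.29 g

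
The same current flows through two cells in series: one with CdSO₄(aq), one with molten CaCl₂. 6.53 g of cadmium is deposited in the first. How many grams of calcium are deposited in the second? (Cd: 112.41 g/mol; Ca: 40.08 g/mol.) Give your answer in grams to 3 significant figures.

n(Cd) = 6.53 / 112.41 = 0.05809 mol
Cd²⁺ + 2e⁻ → Cd, so n(e⁻) = 2 × 0.05809 = 0.1162 mol
Since the cells are in series, n(e⁻) in the Ca cell is also 0.1162 mol.
Ca²⁺ + 2e⁻ → Ca, so n(Ca) = 0.1162 / 2 = 0.05810 mol
m(Ca) = 0.05810 × 40.08 = 2.33 g

2.33 g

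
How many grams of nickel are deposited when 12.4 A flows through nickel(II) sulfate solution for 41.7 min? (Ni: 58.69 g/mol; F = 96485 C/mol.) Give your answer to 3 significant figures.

9.44 g

Q = It = 12.4 × 2502 = 31020 C
Moles of electrons = 31020 / 96485 = 0.3215 mol
Ni²⁺ + 2e⁻ → Ni, so n(Ni) = 0.3215 / 2 = 0.1608 mol
m = 0.1608 × 58.69 = 9.44 g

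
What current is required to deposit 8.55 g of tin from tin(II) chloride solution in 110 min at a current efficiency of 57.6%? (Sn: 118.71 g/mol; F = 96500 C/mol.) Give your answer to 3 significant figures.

3.66 A

n(Sn) = 8.55 / 118.71 = 0.07202 mol
Sn²⁺ + 2e⁻ → Sn, so n(e⁻) = 2 × 0.07202 = 0.1440 mol
Q = 0.1440 × 96500 / 0.576 = 24130 C
I = Q / t = 24130 / 6600 s = 3.66 A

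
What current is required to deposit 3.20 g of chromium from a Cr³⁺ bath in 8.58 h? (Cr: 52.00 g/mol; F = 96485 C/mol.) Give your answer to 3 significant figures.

0.577 A

n(Cr) = 3.20 / 52.00 = 0.06154 mol
Cr³⁺ + 3e⁻ → Cr, so n(e⁻) = 3 × 0.06154 = 0.1846 mol
Q = 0.1846 × 96485 = 17810 C
I = Q / t = 17810 / 30888 s = 0.577 A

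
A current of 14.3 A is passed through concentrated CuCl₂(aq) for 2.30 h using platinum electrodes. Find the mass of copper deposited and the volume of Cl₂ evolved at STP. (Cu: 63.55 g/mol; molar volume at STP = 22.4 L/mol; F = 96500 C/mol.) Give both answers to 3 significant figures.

39.0 g Cu; 13.7 L Cl₂

Q = 14.3 × 8280 = 1.184×10^5 C; n(e⁻) = 1.184×10^5 / 96500 = 1.227 mol
Cathode: Cu²⁺ + 2e⁻ → Cu → n(Cu) = 1.227/2 = 0.6135 mol → 39.0 g
Anode: 2Cl⁻ → Cl₂ + 2e⁻ → n(Cl₂) = 1.227/2 = 0.6135 mol → 13.7 L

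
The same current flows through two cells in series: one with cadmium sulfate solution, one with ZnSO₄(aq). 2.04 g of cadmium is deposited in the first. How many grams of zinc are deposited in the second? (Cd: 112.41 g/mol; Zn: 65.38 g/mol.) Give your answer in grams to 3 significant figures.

n(Cd) = 2.04 / 112.41 = 0.01815 mol
Cd²⁺ + 2e⁻ → Cd, so n(e⁻) = 2 × 0.01815 = 0.03630 mol
The cells are in series, so the same charge (and hence the same n(e⁻) = 0.03630 mol) passes through both.
Zn²⁺ + 2e⁻ → Zn, so n(Zn) = 0.03630 / 2 = 0.01815 mol
m(Zn) = 0.01815 × 65.38 = 1.19 g

1.19 g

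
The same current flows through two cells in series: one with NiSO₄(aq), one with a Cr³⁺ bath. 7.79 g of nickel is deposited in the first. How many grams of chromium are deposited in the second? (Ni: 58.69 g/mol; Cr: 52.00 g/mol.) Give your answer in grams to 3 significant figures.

4.60 g

n(Ni) = 7.79 / 58.69 = 0.1327 mol
Ni²⁺ + 2e⁻ → Ni, so n(e⁻) = 2 × 0.1327 = 0.2654 mol
Since the cells are in series, n(e⁻) in the Cr cell is also 0.2654 mol.
Cr³⁺ + 3e⁻ → Cr, so n(Cr) = 0.2654 / 3 = 0.08847 mol
m(Cr) = 0.08847 × 52.00 = 4.60 g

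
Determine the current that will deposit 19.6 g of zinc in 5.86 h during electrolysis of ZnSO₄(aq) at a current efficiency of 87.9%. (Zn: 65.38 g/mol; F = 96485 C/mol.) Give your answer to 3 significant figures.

n(Zn) = 19.6 / 65.38 = 0.2998 mol
Zn²⁺ + 2e⁻ → Zn, so n(e⁻) = 2 × 0.2998 = 0.5996 mol
Q = 0.5996 × 96485 / 0.879 = 65820 C
I = Q / t = 65820 / 21096 s = 3.12 A

3.12 A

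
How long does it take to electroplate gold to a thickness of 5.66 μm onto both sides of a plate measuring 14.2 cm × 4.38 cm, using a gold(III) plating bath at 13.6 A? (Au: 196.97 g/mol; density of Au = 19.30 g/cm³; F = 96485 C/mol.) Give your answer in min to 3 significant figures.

Plated area = 2 × 14.2 × 4.38 = 124.4 cm²
Volume = 124.4 × 5.66×10⁻⁴ cm = 0.07041 cm³
m(Au) = 0.07041 × 19.30 = 1.359 g
n(Au) = 1.359 / 196.97 = 0.006900 mol; n(e⁻) = 3 × 0.006900 = 0.02070 mol
Q = 0.02070 × 96485 = 1997 C
t = 1997 / 13.6 = 146.8 s = 2.45 min

2.45 min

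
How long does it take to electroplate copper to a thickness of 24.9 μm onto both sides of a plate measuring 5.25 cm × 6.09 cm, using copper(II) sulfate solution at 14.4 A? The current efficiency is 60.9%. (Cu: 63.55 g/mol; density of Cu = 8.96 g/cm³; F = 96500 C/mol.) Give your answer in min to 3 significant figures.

8.23 min

Plated area = 2 × 5.25 × 6.09 = 63.95 cm²
Volume = 63.95 × 24.9×10⁻⁴ cm = 0.1592 cm³
m(Cu) = 0.1592 × 8.96 = 1.426 g
n(Cu) = 1.426 / 63.55 = 0.02244 mol; n(e⁻) = 2 × 0.02244 = 0.04488 mol
Q = 0.04488 × 96500 / 0.609 = 7112 C
t = 7112 / 14.4 = 493.9 s = 8.23 min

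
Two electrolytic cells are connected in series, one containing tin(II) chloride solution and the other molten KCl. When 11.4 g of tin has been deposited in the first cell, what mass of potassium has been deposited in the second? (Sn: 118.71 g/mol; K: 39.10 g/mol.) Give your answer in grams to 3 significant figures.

7.51 g

n(Sn) = 11.4 / 118.71 = 0.09603 mol
Sn²⁺ + 2e⁻ → Sn, so n(e⁻) = 2 × 0.09603 = 0.1921 mol
Same current for the same time ⇒ same n(e⁻) = 0.1921 mol in both cells.
K⁺ + e⁻ → K, so n(K) = 0.1921 mol
m(K) = 0.1921 × 39.10 = 7.51 g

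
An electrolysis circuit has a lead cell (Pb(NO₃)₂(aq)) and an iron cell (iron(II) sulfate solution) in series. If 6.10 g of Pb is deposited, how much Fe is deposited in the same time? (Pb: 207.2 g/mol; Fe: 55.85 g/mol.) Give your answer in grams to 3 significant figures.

n(Pb) = 6.10 / 207.2 = 0.02944 mol
Pb²⁺ + 2e⁻ → Pb, so n(e⁻) = 2 × 0.02944 = 0.05888 mol
Since the cells are in series, n(e⁻) in the Fe cell is also 0.05888 mol.
Fe²⁺ + 2e⁻ → Fe, so n(Fe) = 0.05888 / 2 = 0.02944 mol
m(Fe) = 0.02944 × 55.85 = 1.64 g

1.64 g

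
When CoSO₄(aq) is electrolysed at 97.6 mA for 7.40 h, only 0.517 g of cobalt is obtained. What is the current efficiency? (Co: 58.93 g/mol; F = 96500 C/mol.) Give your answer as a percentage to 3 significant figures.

65.1%

Q = 0.0976 × 26640 = 2600 C
n(e⁻) = 2600 / 96500 = 0.02694 mol
Co²⁺ + 2e⁻ → Co, so theoretical n(Co) = 0.01347 mol → 0.7938 g
Efficiency = 0.517 / 0.7938 = 0.6513 = 65.1%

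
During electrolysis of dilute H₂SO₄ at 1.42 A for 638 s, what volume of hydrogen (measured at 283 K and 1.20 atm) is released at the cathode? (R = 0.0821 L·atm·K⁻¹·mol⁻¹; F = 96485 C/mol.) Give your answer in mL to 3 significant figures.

Charge passed = 1.42 × 638 = 906.0 C
n(e⁻) = 906.0 / 96485 = 0.009390 mol
2H⁺ + 2e⁻ → H₂, so n(H₂) = 0.009390 / 2 = 0.004695 mol
V = nRT/P = 0.004695 × 0.0821 × 283 / 1.20 = 0.09090 L
= 90.9 mL

90.9 mL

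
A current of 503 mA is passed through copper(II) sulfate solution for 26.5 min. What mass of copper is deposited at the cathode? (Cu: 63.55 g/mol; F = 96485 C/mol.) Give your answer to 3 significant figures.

Q = It = 0.503 × 1590 = 799.8 C
Moles of electrons = 799.8 / 96485 = 0.008289 mol
Cu²⁺ + 2e⁻ → Cu, so n(Cu) = 0.008289 / 2 = 0.004145 mol
m = 0.004145 × 63.55 = 0.263 g

0.263 g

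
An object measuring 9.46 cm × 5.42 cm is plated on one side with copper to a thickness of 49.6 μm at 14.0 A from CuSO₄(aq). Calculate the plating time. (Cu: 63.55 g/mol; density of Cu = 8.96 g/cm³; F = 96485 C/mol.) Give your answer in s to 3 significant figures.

494 s

Plated area = 9.46 × 5.42 = 51.27 cm²
Volume = 51.27 × 49.6×10⁻⁴ cm = 0.2543 cm³
m(Cu) = 0.2543 × 8.96 = 2.279 g
n(Cu) = 2.279 / 63.55 = 0.03586 mol; n(e⁻) = 2 × 0.03586 = 0.07172 mol
Q = 0.07172 × 96485 = 6920 C
t = 6920 / 14.0 = 494.3 s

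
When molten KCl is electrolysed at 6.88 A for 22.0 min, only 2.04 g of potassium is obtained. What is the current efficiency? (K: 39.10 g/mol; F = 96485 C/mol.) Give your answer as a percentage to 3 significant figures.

55.4%

Q = 6.88 × 1320 = 9082 C
n(e⁻) = 9082 / 96485 = 0.09413 mol
K⁺ + e⁻ → K, so theoretical n(K) = 0.09413 mol → 3.680 g
Efficiency = 2.04 / 3.680 = 0.5543 = 55.4%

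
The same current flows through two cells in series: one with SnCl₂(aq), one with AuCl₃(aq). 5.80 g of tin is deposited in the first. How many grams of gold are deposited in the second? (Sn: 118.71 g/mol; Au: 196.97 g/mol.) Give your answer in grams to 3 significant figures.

n(Sn) = 5.80 / 118.71 = 0.04886 mol
Sn²⁺ + 2e⁻ → Sn, so n(e⁻) = 2 × 0.04886 = 0.09772 mol
Same current for the same time ⇒ same n(e⁻) = 0.09772 mol in both cells.
Au³⁺ + 3e⁻ → Au, so n(Au) = 0.09772 / 3 = 0.03257 mol
m(Au) = 0.03257 × 196.97 = 6.42 g

6.42 g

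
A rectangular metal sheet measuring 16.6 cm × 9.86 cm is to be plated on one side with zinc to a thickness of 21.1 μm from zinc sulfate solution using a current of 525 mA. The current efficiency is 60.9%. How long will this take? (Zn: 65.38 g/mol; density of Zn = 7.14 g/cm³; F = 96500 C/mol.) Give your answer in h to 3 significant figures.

6.32 h

Plated area = 16.6 × 9.86 = 163.7 cm²
Volume = 163.7 × 21.1×10⁻⁴ cm = 0.3454 cm³
m(Zn) = 0.3454 × 7.14 = 2.466 g
n(Zn) = 2.466 / 65.38 = 0.03772 mol; n(e⁻) = 2 × 0.03772 = 0.07544 mol
Q = 0.07544 × 96500 / 0.609 = 11950 C
t = 11950 / 0.525 = 22760 s = 6.32 h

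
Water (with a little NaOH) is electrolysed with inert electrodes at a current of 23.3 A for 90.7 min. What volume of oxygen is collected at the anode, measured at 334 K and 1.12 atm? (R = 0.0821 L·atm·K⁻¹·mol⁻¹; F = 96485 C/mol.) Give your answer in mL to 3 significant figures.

8040 mL

Q = It = 23.3 × 5442 = 1.268×10^5 C
n(e⁻) = Q/F = 1.268×10^5/96485 = 1.314 mol
2H₂O → O₂ + 4H⁺ + 4e⁻, so n(O₂) = 1.314 / 4 = 0.3285 mol
V = nRT/P = 0.3285 × 0.0821 × 334 / 1.12 = 8.043 L
= 8040 mL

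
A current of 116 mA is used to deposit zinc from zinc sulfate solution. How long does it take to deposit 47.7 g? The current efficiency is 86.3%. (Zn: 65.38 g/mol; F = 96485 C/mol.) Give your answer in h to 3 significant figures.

391 h

n(Zn) = 47.7 / 65.38 = 0.7296 mol
Zn²⁺ + 2e⁻ → Zn, so n(e⁻) = 2 × 0.7296 = 1.459 mol
Q = 1.459 × 96485 / 0.863 = 1.631×10^5 C
t = Q / I = 1.631×10^5 / 0.116 = 1.406×10^6 s = 391 h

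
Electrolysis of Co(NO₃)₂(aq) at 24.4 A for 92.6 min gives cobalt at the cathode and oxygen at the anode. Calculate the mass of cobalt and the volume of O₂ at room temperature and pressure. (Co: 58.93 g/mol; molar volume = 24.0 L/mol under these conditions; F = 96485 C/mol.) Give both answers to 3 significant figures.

Q = 24.4 × 5556 = 1.356×10^5 C; n(e⁻) = 1.356×10^5 / 96485 = 1.405 mol
Cathode: Co²⁺ + 2e⁻ → Co → n(Co) = 1.405/2 = 0.7025 mol → 41.4 g
Anode: 2H₂O → O₂ + 4H⁺ + 4e⁻ → n(O₂) = 1.405/4 = 0.3513 mol → 8.43 L

41.4 g Co; 8.43 L O₂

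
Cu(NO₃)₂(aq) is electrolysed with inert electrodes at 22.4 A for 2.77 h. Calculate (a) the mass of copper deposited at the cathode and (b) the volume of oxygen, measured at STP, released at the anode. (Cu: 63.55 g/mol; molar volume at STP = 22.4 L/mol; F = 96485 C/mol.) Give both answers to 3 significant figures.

73.6 g Cu; 13.0 L O₂

Q = 22.4 × 9972 = 2.234×10^5 C; n(e⁻) = 2.234×10^5 / 96485 = 2.315 mol
Cathode: Cu²⁺ + 2e⁻ → Cu → n(Cu) = 2.315/2 = 1.158 mol → 73.6 g
Anode: 2H₂O → O₂ + 4H⁺ + 4e⁻ → n(O₂) = 2.315/4 = 0.5788 mol → 13.0 L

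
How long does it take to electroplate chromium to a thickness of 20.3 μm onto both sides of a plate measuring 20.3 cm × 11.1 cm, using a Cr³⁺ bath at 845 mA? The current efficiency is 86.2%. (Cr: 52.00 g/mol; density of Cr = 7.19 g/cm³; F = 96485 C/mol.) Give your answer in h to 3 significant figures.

14.0 h

Plated area = 2 × 20.3 × 11.1 = 450.7 cm²
Volume = 450.7 × 20.3×10⁻⁴ cm = 0.9149 cm³
m(Cr) = 0.9149 × 7.19 = 6.578 g
n(Cr) = 6.578 / 52.00 = 0.1265 mol; n(e⁻) = 3 × 0.1265 = 0.3795 mol
Q = 0.3795 × 96485 / 0.862 = 42480 C
t = 42480 / 0.845 = 50270 s = 14.0 h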